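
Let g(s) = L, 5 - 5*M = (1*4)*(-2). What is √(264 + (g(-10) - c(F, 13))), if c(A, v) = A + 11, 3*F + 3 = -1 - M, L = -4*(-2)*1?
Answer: 2*√1645/5 ≈ 16.223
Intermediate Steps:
M = 13/5 (M = 1 - 1*4*(-2)/5 = 1 - 4*(-2)/5 = 1 - ⅕*(-8) = 1 + 8/5 = 13/5 ≈ 2.6000)
L = 8 (L = 8*1 = 8)
F = -11/5 (F = -1 + (-1 - 1*13/5)/3 = -1 + (-1 - 13/5)/3 = -1 + (⅓)*(-18/5) = -1 - 6/5 = -11/5 ≈ -2.2000)
g(s) = 8
c(A, v) = 11 + A
√(264 + (g(-10) - c(F, 13))) = √(264 + (8 - (11 - 11/5))) = √(264 + (8 - 1*44/5)) = √(264 + (8 - 44/5)) = √(264 - ⅘) = √(1316/5) = 2*√1645/5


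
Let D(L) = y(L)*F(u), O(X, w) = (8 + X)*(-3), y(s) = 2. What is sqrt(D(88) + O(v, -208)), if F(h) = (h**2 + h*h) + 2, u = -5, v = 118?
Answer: I*sqrt(274) ≈ 16.553*I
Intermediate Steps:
F(h) = 2 + 2*h**2 (F(h) = (h**2 + h**2) + 2 = 2*h**2 + 2 = 2 + 2*h**2)
O(X, w) = -24 - 3*X
D(L) = 104 (D(L) = 2*(2 + 2*(-5)**2) = 2*(2 + 2*25) = 2*(2 + 50) = 2*52 = 104)
sqrt(D(88) + O(v, -208)) = sqrt(104 + (-24 - 3*118)) = sqrt(104 + (-24 - 354)) = sqrt(104 - 378) = sqrt(-274) = I*sqrt(274)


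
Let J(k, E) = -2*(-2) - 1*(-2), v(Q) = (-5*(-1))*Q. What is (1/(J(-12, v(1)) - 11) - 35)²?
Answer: 30976/25 ≈ 1239.0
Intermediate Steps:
v(Q) = 5*Q
J(k, E) = 6 (J(k, E) = 4 + 2 = 6)
(1/(J(-12, v(1)) - 11) - 35)² = (1/(6 - 11) - 35)² = (1/(-5) - 35)² = (-⅕ - 35)² = (-176/5)² = 30976/25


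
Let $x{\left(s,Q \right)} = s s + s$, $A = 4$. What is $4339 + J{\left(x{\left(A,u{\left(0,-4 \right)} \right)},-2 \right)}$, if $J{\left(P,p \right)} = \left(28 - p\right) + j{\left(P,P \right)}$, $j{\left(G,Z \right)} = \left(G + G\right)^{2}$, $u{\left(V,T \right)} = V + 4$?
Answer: $5969$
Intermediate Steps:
$u{\left(V,T \right)} = 4 + V$
$j{\left(G,Z \right)} = 4 G^{2}$ ($j{\left(G,Z \right)} = \left(2 G\right)^{2} = 4 G^{2}$)
$x{\left(s,Q \right)} = s + s^{2}$ ($x{\left(s,Q \right)} = s^{2} + s = s + s^{2}$)
$J{\left(P,p \right)} = 28 - p + 4 P^{2}$ ($J{\left(P,p \right)} = \left(28 - p\right) + 4 P^{2} = 28 - p + 4 P^{2}$)
$4339 + J{\left(x{\left(A,u{\left(0,-4 \right)} \right)},-2 \right)} = 4339 + \left(28 - -2 + 4 \left(4 \left(1 + 4\right)\right)^{2}\right) = 4339 + \left(28 + 2 + 4 \left(4 \cdot 5\right)^{2}\right) = 4339 + \left(28 + 2 + 4 \cdot 20^{2}\right) = 4339 + \left(28 + 2 + 4 \cdot 400\right) = 4339 + \left(28 + 2 + 1600\right) = 4339 + 1630 = 5969$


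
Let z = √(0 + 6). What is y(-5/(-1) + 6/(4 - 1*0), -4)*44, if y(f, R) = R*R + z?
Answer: 704 + 44*√6 ≈ 811.78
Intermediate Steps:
z = √6 ≈ 2.4495
y(f, R) = √6 + R² (y(f, R) = R*R + √6 = R² + √6 = √6 + R²)
y(-5/(-1) + 6/(4 - 1*0), -4)*44 = (√6 + (-4)²)*44 = (√6 + 16)*44 = (16 + √6)*44 = 704 + 44*√6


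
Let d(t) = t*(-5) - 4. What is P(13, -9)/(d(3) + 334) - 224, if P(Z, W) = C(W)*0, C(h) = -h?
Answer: -224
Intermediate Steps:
d(t) = -4 - 5*t (d(t) = -5*t - 4 = -4 - 5*t)
P(Z, W) = 0 (P(Z, W) = -W*0 = 0)
P(13, -9)/(d(3) + 334) - 224 = 0/((-4 - 5*3) + 334) - 224 = 0/((-4 - 15) + 334) - 224 = 0/(-19 + 334) - 224 = 0/315 - 224 = (1/315)*0 - 224 = 0 - 224 = -224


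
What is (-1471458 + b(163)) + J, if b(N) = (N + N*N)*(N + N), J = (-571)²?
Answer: 7569215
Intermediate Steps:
J = 326041
b(N) = 2*N*(N + N²) (b(N) = (N + N²)*(2*N) = 2*N*(N + N²))
(-1471458 + b(163)) + J = (-1471458 + 2*163²*(1 + 163)) + 326041 = (-1471458 + 2*26569*164) + 326041 = (-1471458 + 8714632) + 326041 = 7243174 + 326041 = 7569215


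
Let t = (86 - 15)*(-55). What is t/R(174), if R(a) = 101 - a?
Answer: 3905/73 ≈ 53.493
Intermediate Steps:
t = -3905 (t = 71*(-55) = -3905)
t/R(174) = -3905/(101 - 1*174) = -3905/(101 - 174) = -3905/(-73) = -3905*(-1/73) = 3905/73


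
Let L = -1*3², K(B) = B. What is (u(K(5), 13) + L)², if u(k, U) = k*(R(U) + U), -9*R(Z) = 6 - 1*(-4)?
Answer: 206116/81 ≈ 2544.6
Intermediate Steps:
R(Z) = -10/9 (R(Z) = -(6 - 1*(-4))/9 = -(6 + 4)/9 = -⅑*10 = -10/9)
u(k, U) = k*(-10/9 + U)
L = -9 (L = -1*9 = -9)
(u(K(5), 13) + L)² = ((⅑)*5*(-10 + 9*13) - 9)² = ((⅑)*5*(-10 + 117) - 9)² = ((⅑)*5*107 - 9)² = (535/9 - 9)² = (454/9)² = 206116/81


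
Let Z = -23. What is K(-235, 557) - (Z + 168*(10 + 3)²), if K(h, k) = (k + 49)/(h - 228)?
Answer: -13135453/463 ≈ -28370.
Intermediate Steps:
K(h, k) = (49 + k)/(-228 + h)
K(-235, 557) - (Z + 168*(10 + 3)²) = (49 + 557)/(-228 - 235) - (-23 + 168*(10 + 3)²) = 606/(-463) - (-23 + 168*13²) = -1/463*606 - (-23 + 168*169) = -606/463 - (-23 + 28392) = -606/463 - 1*28369 = -606/463 - 28369 = -13135453/463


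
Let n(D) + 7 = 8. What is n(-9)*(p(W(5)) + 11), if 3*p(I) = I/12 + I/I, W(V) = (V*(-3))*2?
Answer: 21/2 ≈ 10.500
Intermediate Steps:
n(D) = 1 (n(D) = -7 + 8 = 1)
W(V) = -6*V (W(V) = -3*V*2 = -6*V)
p(I) = ⅓ + I/36 (p(I) = (I/12 + I/I)/3 = (I*(1/12) + 1)/3 = (I/12 + 1)/3 = (1 + I/12)/3 = ⅓ + I/36)
n(-9)*(p(W(5)) + 11) = 1*((⅓ + (-6*5)/36) + 11) = 1*((⅓ + (1/36)*(-30)) + 11) = 1*((⅓ - ⅚) + 11) = 1*(-½ + 11) = 1*(21/2) = 21/2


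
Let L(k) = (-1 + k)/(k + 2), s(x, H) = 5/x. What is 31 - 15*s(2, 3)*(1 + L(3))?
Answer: -43/2 ≈ -21.500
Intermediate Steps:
L(k) = (-1 + k)/(2 + k)
31 - 15*s(2, 3)*(1 + L(3)) = 31 - 15*5/2*(1 + (-1 + 3)/(2 + 3)) = 31 - 15*5*(1/2)*(1 + 2/5) = 31 - 75*(1 + (1/5)*2)/2 = 31 - 75*(1 + 2/5)/2 = 31 - 75*7/(2*5) = 31 - 15*7/2 = 31 - 105/2 = -43/2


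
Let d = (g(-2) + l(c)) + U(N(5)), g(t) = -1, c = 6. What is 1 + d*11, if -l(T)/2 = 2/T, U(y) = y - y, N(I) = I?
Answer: -52/3 ≈ -17.333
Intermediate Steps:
U(y) = 0
l(T) = -4/T
d = -5/3 (d = (-1 - 4/6) + 0 = (-1 - 4*⅙) + 0 = (-1 - ⅔) + 0 = -5/3 + 0 = -5/3 ≈ -1.6667)
1 + d*11 = 1 - 5/3*11 = 1 - 55/3 = -52/3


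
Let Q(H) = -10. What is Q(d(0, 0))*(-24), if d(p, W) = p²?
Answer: 240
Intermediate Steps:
Q(d(0, 0))*(-24) = -10*(-24) = 240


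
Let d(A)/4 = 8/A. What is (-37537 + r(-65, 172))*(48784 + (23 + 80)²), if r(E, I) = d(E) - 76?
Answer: -145208579661/65 ≈ -2.2340e+9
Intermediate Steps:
d(A) = 32/A (d(A) = 4*(8/A) = 32/A)
r(E, I) = -76 + 32/E (r(E, I) = 32/E - 76 = -76 + 32/E)
(-37537 + r(-65, 172))*(48784 + (23 + 80)²) = (-37537 + (-76 + 32/(-65)))*(48784 + (23 + 80)²) = (-37537 + (-76 + 32*(-1/65)))*(48784 + 103²) = (-37537 + (-76 - 32/65))*(48784 + 10609) = (-37537 - 4972/65)*59393 = -2444877/65*59393 = -145208579661/65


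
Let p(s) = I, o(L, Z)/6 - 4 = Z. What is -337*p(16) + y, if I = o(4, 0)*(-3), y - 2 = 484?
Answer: 24750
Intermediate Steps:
y = 486 (y = 2 + 484 = 486)
o(L, Z) = 24 + 6*Z
I = -72 (I = (24 + 6*0)*(-3) = (24 + 0)*(-3) = 24*(-3) = -72)
p(s) = -72
-337*p(16) + y = -337*(-72) + 486 = 24264 + 486 = 24750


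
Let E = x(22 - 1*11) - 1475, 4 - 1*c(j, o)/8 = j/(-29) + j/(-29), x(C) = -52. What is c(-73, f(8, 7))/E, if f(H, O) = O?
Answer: 80/14761 ≈ 0.0054197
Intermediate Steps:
c(j, o) = 32 + 16*j/29 (c(j, o) = 32 - 8*(j/(-29) + j/(-29)) = 32 - 8*(j*(-1/29) + j*(-1/29)) = 32 - 8*(-j/29 - j/29) = 32 - (-16)*j/29 = 32 + 16*j/29)
E = -1527 (E = -52 - 1475 = -1527)
c(-73, f(8, 7))/E = (32 + (16/29)*(-73))/(-1527) = (32 - 1168/29)*(-1/1527) = -240/29*(-1/1527) = 80/14761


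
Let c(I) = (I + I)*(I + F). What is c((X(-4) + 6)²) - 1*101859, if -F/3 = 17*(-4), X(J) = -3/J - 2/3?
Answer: -871131167/10368 ≈ -84021.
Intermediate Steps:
X(J) = -⅔ - 3/J (X(J) = -3/J - 2*⅓ = -3/J - ⅔ = -⅔ - 3/J)
F = 204 (F = -51*(-4) = -3*(-68) = 204)
c(I) = 2*I*(204 + I) (c(I) = (I + I)*(I + 204) = (2*I)*(204 + I) = 2*I*(204 + I))
c((X(-4) + 6)²) - 1*101859 = 2*((-⅔ - 3/(-4)) + 6)²*(204 + ((-⅔ - 3/(-4)) + 6)²) - 1*101859 = 2*((-⅔ - 3*(-¼)) + 6)²*(204 + ((-⅔ - 3*(-¼)) + 6)²) - 101859 = 2*((-⅔ + ¾) + 6)²*(204 + ((-⅔ + ¾) + 6)²) - 101859 = 2*(1/12 + 6)²*(204 + (1/12 + 6)²) - 101859 = 2*(73/12)²*(204 + (73/12)²) - 101859 = 2*(5329/144)*(204 + 5329/144) - 101859 = 2*(5329/144)*(34705/144) - 101859 = 184942945/10368 - 101859 = -871131167/10368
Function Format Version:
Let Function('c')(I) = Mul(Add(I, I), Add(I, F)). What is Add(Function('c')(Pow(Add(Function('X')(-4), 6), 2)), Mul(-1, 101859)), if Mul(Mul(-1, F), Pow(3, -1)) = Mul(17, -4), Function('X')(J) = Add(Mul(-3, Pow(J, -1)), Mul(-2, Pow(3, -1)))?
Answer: Rational(-871131167, 10368) ≈ -84021.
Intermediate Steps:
Function('X')(J) = Add(Rational(-2, 3), Mul(-3, Pow(J, -1))) (Function('X')(J) = Add(Mul(-3, Pow(J, -1)), Mul(-2, Rational(1, 3))) = Add(Mul(-3, Pow(J, -1)), Rational(-2, 3)) = Add(Rational(-2, 3), Mul(-3, Pow(J, -1))))
F = 204 (F = Mul(-3, Mul(17, -4)) = Mul(-3, -68) = 204)
Function('c')(I) = Mul(2, I, Add(204, I)) (Function('c')(I) = Mul(Add(I, I), Add(I, 204)) = Mul(Mul(2, I), Add(204, I)) = Mul(2, I, Add(204, I)))
Add(Function('c')(Pow(Add(Function('X')(-4), 6), 2)), Mul(-1, 101859)) = Add(Mul(2, Pow(Add(Add(Rational(-2, 3), Mul(-3, Pow(-4, -1))), 6), 2), Add(204, Pow(Add(Add(Rational(-2, 3), Mul(-3, Pow(-4, -1))), 6), 2))), Mul(-1, 101859)) = Add(Mul(2, Pow(Add(Add(Rational(-2, 3), Mul(-3, Rational(-1, 4))), 6), 2), Add(204, Pow(Add(Add(Rational(-2, 3), Mul(-3, Rational(-1, 4))), 6), 2))), -101859) = Add(Mul(2, Pow(Add(Add(Rational(-2, 3), Rational(3, 4)), 6), 2), Add(204, Pow(Add(Add(Rational(-2, 3), Rational(3, 4)), 6), 2))), -101859) = Add(Mul(2, Pow(Add(Rational(1, 12), 6), 2), Add(204, Pow(Add(Rational(1, 12), 6), 2))), -101859) = Add(Mul(2, Pow(Rational(73, 12), 2), Add(204, Pow(Rational(73, 12), 2))), -101859) = Add(Mul(2, Rational(5329, 144), Add(204, Rational(5329, 144))), -101859) = Add(Mul(2, Rational(5329, 144), Rational(34705, 144)), -101859) = Add(Rational(184942945, 10368), -101859) = Rational(-871131167, 10368)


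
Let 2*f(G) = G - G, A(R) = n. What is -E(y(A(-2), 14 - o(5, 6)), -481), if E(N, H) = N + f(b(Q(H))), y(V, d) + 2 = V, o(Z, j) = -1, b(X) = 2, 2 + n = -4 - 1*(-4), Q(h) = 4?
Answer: 4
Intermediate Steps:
n = -2 (n = -2 + (-4 - 1*(-4)) = -2 + (-4 + 4) = -2 + 0 = -2)
A(R) = -2
y(V, d) = -2 + V
f(G) = 0 (f(G) = (G - G)/2 = (½)*0 = 0)
E(N, H) = N (E(N, H) = N + 0 = N)
-E(y(A(-2), 14 - o(5, 6)), -481) = -(-2 - 2) = -1*(-4) = 4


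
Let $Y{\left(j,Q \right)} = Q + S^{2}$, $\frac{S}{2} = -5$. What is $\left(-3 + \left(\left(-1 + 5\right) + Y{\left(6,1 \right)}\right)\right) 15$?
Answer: $1530$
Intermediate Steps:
$S = -10$ ($S = 2 \left(-5\right) = -10$)
$Y{\left(j,Q \right)} = 100 + Q$ ($Y{\left(j,Q \right)} = Q + \left(-10\right)^{2} = Q + 100 = 100 + Q$)
$\left(-3 + \left(\left(-1 + 5\right) + Y{\left(6,1 \right)}\right)\right) 15 = \left(-3 + \left(\left(-1 + 5\right) + \left(100 + 1\right)\right)\right) 15 = \left(-3 + \left(4 + 101\right)\right) 15 = \left(-3 + 105\right) 15 = 102 \cdot 15 = 1530$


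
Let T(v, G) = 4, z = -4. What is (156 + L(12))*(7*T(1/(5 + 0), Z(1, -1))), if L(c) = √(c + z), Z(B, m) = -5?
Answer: 4368 + 56*√2 ≈ 4447.2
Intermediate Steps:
L(c) = √(-4 + c) (L(c) = √(c - 4) = √(-4 + c))
(156 + L(12))*(7*T(1/(5 + 0), Z(1, -1))) = (156 + √(-4 + 12))*(7*4) = (156 + √8)*28 = (156 + 2*√2)*28 = 4368 + 56*√2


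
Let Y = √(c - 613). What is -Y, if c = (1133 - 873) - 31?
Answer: -8*I*√6 ≈ -19.596*I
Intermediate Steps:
c = 229 (c = 260 - 31 = 229)
Y = 8*I*√6 (Y = √(229 - 613) = √(-384) = 8*I*√6 ≈ 19.596*I)
-Y = -8*I*√6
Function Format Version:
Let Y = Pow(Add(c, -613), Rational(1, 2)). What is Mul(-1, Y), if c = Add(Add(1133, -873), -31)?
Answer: Mul(-8, I, Pow(6, Rational(1, 2))) ≈ Mul(-19.596, I)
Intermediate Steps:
c = 229 (c = Add(260, -31) = 229)
Y = Mul(8, I, Pow(6, Rational(1, 2))) (Y = Pow(Add(229, -613), Rational(1, 2)) = Pow(-384, Rational(1, 2)) = Mul(8, I, Pow(6, Rational(1, 2))) ≈ Mul(19.596, I))
Mul(-1, Y) = Mul(-1, Mul(8, I, Pow(6, Rational(1, 2)))) = Mul(-8, I, Pow(6, Rational(1, 2)))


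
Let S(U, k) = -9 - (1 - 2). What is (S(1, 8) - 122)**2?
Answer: 16900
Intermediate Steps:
S(U, k) = -8 (S(U, k) = -9 - 1*(-1) = -9 + 1 = -8)
(S(1, 8) - 122)**2 = (-8 - 122)**2 = (-130)**2 = 16900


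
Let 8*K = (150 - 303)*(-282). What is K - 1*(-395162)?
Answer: 1602221/4 ≈ 4.0056e+5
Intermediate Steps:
K = 21573/4 (K = ((150 - 303)*(-282))/8 = (-153*(-282))/8 = (⅛)*43146 = 21573/4 ≈ 5393.3)
K - 1*(-395162) = 21573/4 - 1*(-395162) = 21573/4 + 395162 = 1602221/4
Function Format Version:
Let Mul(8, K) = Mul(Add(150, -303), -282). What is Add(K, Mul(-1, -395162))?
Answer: Rational(1602221, 4) ≈ 4.0056e+5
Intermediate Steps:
K = Rational(21573, 4) (K = Mul(Rational(1, 8), Mul(Add(150, -303), -282)) = Mul(Rational(1, 8), Mul(-153, -282)) = Mul(Rational(1, 8), 43146) = Rational(21573, 4) ≈ 5393.3)
Add(K, Mul(-1, -395162)) = Add(Rational(21573, 4), Mul(-1, -395162)) = Add(Rational(21573, 4), 395162) = Rational(1602221, 4)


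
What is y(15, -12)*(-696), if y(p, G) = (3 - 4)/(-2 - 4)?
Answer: -116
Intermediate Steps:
y(p, G) = ⅙ (y(p, G) = -1/(-6) = -1*(-⅙) = ⅙)
y(15, -12)*(-696) = (⅙)*(-696) = -116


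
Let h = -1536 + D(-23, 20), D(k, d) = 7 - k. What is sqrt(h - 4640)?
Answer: I*sqrt(6146) ≈ 78.396*I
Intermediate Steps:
h = -1506 (h = -1536 + (7 - 1*(-23)) = -1536 + (7 + 23) = -1536 + 30 = -1506)
sqrt(h - 4640) = sqrt(-1506 - 4640) = sqrt(-6146) = I*sqrt(6146)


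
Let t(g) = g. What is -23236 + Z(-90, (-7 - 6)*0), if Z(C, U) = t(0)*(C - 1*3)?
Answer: -23236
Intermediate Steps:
Z(C, U) = 0 (Z(C, U) = 0*(C - 1*3) = 0*(C - 3) = 0*(-3 + C) = 0)
-23236 + Z(-90, (-7 - 6)*0) = -23236 + 0 = -23236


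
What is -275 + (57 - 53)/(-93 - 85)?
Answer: -24477/89 ≈ -275.02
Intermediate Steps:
-275 + (57 - 53)/(-93 - 85) = -275 + 4/(-178) = -275 + 4*(-1/178) = -275 - 2/89 = -24477/89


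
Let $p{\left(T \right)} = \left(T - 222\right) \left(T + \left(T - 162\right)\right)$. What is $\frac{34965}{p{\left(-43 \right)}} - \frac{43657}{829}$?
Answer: $- \frac{568030411}{10896376} \approx -52.13$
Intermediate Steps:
$p{\left(T \right)} = \left(-222 + T\right) \left(-162 + 2 T\right)$ ($p{\left(T \right)} = \left(-222 + T\right) \left(T + \left(-162 + T\right)\right) = \left(-222 + T\right) \left(-162 + 2 T\right)$)
$\frac{34965}{p{\left(-43 \right)}} - \frac{43657}{829} = \frac{34965}{35964 - -26058 + 2 \left(-43\right)^{2}} - \frac{43657}{829} = \frac{34965}{35964 + 26058 + 2 \cdot 1849} - \frac{43657}{829} = \frac{34965}{35964 + 26058 + 3698} - \frac{43657}{829} = \frac{34965}{65720} - \frac{43657}{829} = 34965 \cdot \frac{1}{65720} - \frac{43657}{829} = \frac{6993}{13144} - \frac{43657}{829} = - \frac{568030411}{10896376}$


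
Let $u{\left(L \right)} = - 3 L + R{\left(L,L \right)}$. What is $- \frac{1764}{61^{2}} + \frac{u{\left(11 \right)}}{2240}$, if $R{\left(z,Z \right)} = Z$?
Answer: $- \frac{2016611}{4167520} \approx -0.48389$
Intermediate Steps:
$u{\left(L \right)} = - 2 L$ ($u{\left(L \right)} = - 3 L + L = - 2 L$)
$- \frac{1764}{61^{2}} + \frac{u{\left(11 \right)}}{2240} = - \frac{1764}{61^{2}} + \frac{\left(-2\right) 11}{2240} = - \frac{1764}{3721} - \frac{11}{1120} = - \frac{2016611}{4167520}$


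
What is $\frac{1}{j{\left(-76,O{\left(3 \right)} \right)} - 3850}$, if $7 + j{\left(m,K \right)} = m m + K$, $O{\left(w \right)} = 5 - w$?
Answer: $\frac{1}{1921} \approx 0.00052056$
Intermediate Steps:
$j{\left(m,K \right)} = -7 + K + m^{2}$ ($j{\left(m,K \right)} = -7 + \left(m m + K\right) = -7 + \left(m^{2} + K\right) = -7 + \left(K + m^{2}\right) = -7 + K + m^{2}$)
$\frac{1}{j{\left(-76,O{\left(3 \right)} \right)} - 3850} = \frac{1}{\left(-7 + \left(5 - 3\right) + \left(-76\right)^{2}\right) - 3850} = \frac{1}{\left(-7 + \left(5 - 3\right) + 5776\right) - 3850} = \frac{1}{\left(-7 + 2 + 5776\right) - 3850} = \frac{1}{5771 - 3850} = \frac{1}{1921}$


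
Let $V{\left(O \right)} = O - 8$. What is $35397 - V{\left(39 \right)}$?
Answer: $35366$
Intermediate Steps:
$V{\left(O \right)} = -8 + O$
$35397 - V{\left(39 \right)} = 35397 - \left(-8 + 39\right) = 35397 - 31 = 35366$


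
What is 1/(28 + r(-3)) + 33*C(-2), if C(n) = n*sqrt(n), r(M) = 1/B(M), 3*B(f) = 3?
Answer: 1/29 - 66*I*sqrt(2) ≈ 0.034483 - 93.338*I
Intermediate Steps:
B(f) = 1 (B(f) = (1/3)*3 = 1)
r(M) = 1 (r(M) = 1/1 = 1)
C(n) = n**(3/2)
1/(28 + r(-3)) + 33*C(-2) = 1/(28 + 1) + 33*(-2)**(3/2) = 1/29 + 33*(-2*I*sqrt(2)) = 1/29 - 66*I*sqrt(2)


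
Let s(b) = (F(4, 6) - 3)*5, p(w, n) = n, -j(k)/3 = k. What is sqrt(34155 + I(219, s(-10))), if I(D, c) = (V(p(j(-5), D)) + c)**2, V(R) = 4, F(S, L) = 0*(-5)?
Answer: 2*sqrt(8569) ≈ 185.14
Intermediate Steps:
j(k) = -3*k
F(S, L) = 0
s(b) = -15 (s(b) = (0 - 3)*5 = -3*5 = -15)
I(D, c) = (4 + c)**2
sqrt(34155 + I(219, s(-10))) = sqrt(34155 + (4 - 15)**2) = sqrt(34155 + (-11)**2) = sqrt(34155 + 121) = sqrt(34276) = 2*sqrt(8569)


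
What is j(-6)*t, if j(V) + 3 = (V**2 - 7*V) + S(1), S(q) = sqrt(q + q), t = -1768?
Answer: -132600 - 1768*sqrt(2) ≈ -1.3510e+5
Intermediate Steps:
S(q) = sqrt(2)*sqrt(q) (S(q) = sqrt(2*q) = sqrt(2)*sqrt(q))
j(V) = -3 + sqrt(2) + V**2 - 7*V (j(V) = -3 + ((V**2 - 7*V) + sqrt(2)*sqrt(1)) = -3 + ((V**2 - 7*V) + sqrt(2)*1) = -3 + ((V**2 - 7*V) + sqrt(2)) = -3 + (sqrt(2) + V**2 - 7*V) = -3 + sqrt(2) + V**2 - 7*V)
j(-6)*t = (-3 + sqrt(2) + (-6)**2 - 7*(-6))*(-1768) = (-3 + sqrt(2) + 36 + 42)*(-1768) = (75 + sqrt(2))*(-1768) = -132600 - 1768*sqrt(2)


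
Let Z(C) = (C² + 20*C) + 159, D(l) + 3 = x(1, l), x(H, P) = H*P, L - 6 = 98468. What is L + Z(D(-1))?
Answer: 98569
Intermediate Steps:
L = 98474 (L = 6 + 98468 = 98474)
D(l) = -3 + l (D(l) = -3 + 1*l = -3 + l)
Z(C) = 159 + C² + 20*C
L + Z(D(-1)) = 98474 + (159 + (-3 - 1)² + 20*(-3 - 1)) = 98474 + (159 + (-4)² + 20*(-4)) = 98474 + (159 + 16 - 80) = 98474 + 95 = 98569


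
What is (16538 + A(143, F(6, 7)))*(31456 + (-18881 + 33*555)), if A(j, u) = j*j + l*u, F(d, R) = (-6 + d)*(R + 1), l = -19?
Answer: 1142528430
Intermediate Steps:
F(d, R) = (1 + R)*(-6 + d) (F(d, R) = (-6 + d)*(1 + R) = (1 + R)*(-6 + d))
A(j, u) = j² - 19*u (A(j, u) = j*j - 19*u = j² - 19*u)
(16538 + A(143, F(6, 7)))*(31456 + (-18881 + 33*555)) = (16538 + (143² - 19*(-6 + 6 - 6*7 + 7*6)))*(31456 + (-18881 + 33*555)) = (16538 + (20449 - 19*(-6 + 6 - 42 + 42)))*(31456 + (-18881 + 18315)) = (16538 + (20449 - 19*0))*(31456 - 566) = (16538 + (20449 + 0))*30890 = (16538 + 20449)*30890 = 36987*30890 = 1142528430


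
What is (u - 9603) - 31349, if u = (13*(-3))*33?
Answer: -42239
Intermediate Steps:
u = -1287 (u = -39*33 = -1287)
(u - 9603) - 31349 = (-1287 - 9603) - 31349 = -10890 - 31349 = -42239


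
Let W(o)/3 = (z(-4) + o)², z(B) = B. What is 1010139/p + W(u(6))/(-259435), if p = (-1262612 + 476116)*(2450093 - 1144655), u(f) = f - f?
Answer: -16514903381123/88789187055704960 ≈ -0.00018600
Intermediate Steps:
u(f) = 0
p = -1026721765248 (p = -786496*1305438 = -1026721765248)
W(o) = 3*(-4 + o)²
1010139/p + W(u(6))/(-259435) = 1010139/(-1026721765248) + (3*(-4 + 0)²)/(-259435) = 1010139*(-1/1026721765248) + (3*(-4)²)*(-1/259435) = -336713/342240588416 + (3*16)*(-1/259435) = -336713/342240588416 + 48*(-1/259435) = -336713/342240588416 - 48/259435 = -16514903381123/88789187055704960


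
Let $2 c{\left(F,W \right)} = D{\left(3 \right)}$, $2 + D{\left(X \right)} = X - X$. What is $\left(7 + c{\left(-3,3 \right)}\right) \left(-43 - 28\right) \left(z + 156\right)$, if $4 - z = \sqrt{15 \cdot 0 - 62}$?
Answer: $-68160 + 426 i \sqrt{62} \approx -68160.0 + 3354.3 i$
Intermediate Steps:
$D{\left(X \right)} = -2$ ($D{\left(X \right)} = -2 + \left(X - X\right) = -2 + 0 = -2$)
$c{\left(F,W \right)} = -1$ ($c{\left(F,W \right)} = \frac{1}{2} \left(-2\right) = -1$)
$z = 4 - i \sqrt{62}$ ($z = 4 - \sqrt{15 \cdot 0 - 62} = 4 - \sqrt{0 - 62} = 4 - \sqrt{-62} = 4 - i \sqrt{62} \approx 4.0 - 7.874 i$)
$\left(7 + c{\left(-3,3 \right)}\right) \left(-43 - 28\right) \left(z + 156\right) = \left(7 - 1\right) \left(-43 - 28\right) \left(\left(4 - i \sqrt{62}\right) + 156\right) = 6 \left(-71\right) \left(160 - i \sqrt{62}\right) = - 426 \left(160 - i \sqrt{62}\right) = -68160 + 426 i \sqrt{62}$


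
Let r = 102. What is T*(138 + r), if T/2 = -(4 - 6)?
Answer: 960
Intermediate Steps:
T = 4 (T = 2*(-(4 - 6)) = 2*(-1*(-2)) = 2*2 = 4)
T*(138 + r) = 4*(138 + 102) = 4*240 = 960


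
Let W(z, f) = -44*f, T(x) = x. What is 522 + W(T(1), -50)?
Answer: 2722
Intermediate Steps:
522 + W(T(1), -50) = 522 - 44*(-50) = 522 + 2200 = 2722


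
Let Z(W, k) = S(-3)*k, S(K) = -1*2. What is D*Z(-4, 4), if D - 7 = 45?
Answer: -416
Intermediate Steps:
D = 52 (D = 7 + 45 = 52)
S(K) = -2
Z(W, k) = -2*k
D*Z(-4, 4) = 52*(-2*4) = 52*(-8) = -416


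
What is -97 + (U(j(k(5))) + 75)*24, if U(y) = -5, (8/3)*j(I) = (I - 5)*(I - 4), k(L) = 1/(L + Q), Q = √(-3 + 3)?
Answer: 1583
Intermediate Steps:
Q = 0 (Q = √0 = 0)
k(L) = 1/L (k(L) = 1/(L + 0) = 1/L)
j(I) = 3*(-5 + I)*(-4 + I)/8 (j(I) = 3*((I - 5)*(I - 4))/8 = 3*((-5 + I)*(-4 + I))/8 = 3*(-5 + I)*(-4 + I)/8)
-97 + (U(j(k(5))) + 75)*24 = -97 + (-5 + 75)*24 = -97 + 70*24 = -97 + 1680 = 1583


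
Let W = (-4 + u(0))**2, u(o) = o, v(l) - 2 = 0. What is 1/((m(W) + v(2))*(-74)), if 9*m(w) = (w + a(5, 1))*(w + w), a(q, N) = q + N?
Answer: -9/53428 ≈ -0.00016845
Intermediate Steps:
v(l) = 2 (v(l) = 2 + 0 = 2)
a(q, N) = N + q
W = 16 (W = (-4 + 0)**2 = (-4)**2 = 16)
m(w) = 2*w*(6 + w)/9 (m(w) = ((w + (1 + 5))*(w + w))/9 = ((w + 6)*(2*w))/9 = ((6 + w)*(2*w))/9 = (2*w*(6 + w))/9 = 2*w*(6 + w)/9)
1/((m(W) + v(2))*(-74)) = 1/(((2/9)*16*(6 + 16) + 2)*(-74)) = 1/(((2/9)*16*22 + 2)*(-74)) = 1/((704/9 + 2)*(-74)) = 1/((722/9)*(-74)) = 1/(-53428/9) = -9/53428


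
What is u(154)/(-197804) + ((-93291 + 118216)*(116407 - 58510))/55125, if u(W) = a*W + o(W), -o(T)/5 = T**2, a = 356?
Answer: 45309690458/1730785 ≈ 26179.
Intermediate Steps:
o(T) = -5*T**2
u(W) = -5*W**2 + 356*W (u(W) = 356*W - 5*W**2 = -5*W**2 + 356*W)
u(154)/(-197804) + ((-93291 + 118216)*(116407 - 58510))/55125 = (154*(356 - 5*154))/(-197804) + ((-93291 + 118216)*(116407 - 58510))/55125 = (154*(356 - 770))*(-1/197804) + (24925*57897)*(1/55125) = (154*(-414))*(-1/197804) + 1443082725*(1/55125) = -63756*(-1/197804) + 916243/35 = 15939/49451 + 916243/35 = 45309690458/1730785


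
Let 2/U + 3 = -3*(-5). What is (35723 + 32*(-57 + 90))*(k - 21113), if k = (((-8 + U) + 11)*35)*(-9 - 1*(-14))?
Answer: -4536799987/6 ≈ -7.5613e+8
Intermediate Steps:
U = 1/6 (U = 2/(-3 - 3*(-5)) = 2/(-3 + 15) = 2/12 = 2*(1/12) = 1/6 ≈ 0.16667)
k = 3325/6 (k = (((-8 + 1/6) + 11)*35)*(-9 - 1*(-14)) = ((-47/6 + 11)*35)*(-9 + 14) = ((19/6)*35)*5 = (665/6)*5 = 3325/6 ≈ 554.17)
(35723 + 32*(-57 + 90))*(k - 21113) = (35723 + 32*(-57 + 90))*(3325/6 - 21113) = (35723 + 32*33)*(-123353/6) = (35723 + 1056)*(-123353/6) = 36779*(-123353/6) = -4536799987/6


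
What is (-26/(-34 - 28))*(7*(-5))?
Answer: -455/31 ≈ -14.677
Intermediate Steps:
(-26/(-34 - 28))*(7*(-5)) = -26/(-62)*(-35) = -26*(-1/62)*(-35) = (13/31)*(-35) = -455/31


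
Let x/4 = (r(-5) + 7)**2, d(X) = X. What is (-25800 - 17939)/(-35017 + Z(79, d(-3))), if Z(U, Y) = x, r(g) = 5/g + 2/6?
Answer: 393651/313709 ≈ 1.2548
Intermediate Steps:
r(g) = 1/3 + 5/g (r(g) = 5/g + 2*(1/6) = 5/g + 1/3 = 1/3 + 5/g)
x = 1444/9 (x = 4*((1/3)*(15 - 5)/(-5) + 7)**2 = 4*((1/3)*(-1/5)*10 + 7)**2 = 4*(-2/3 + 7)**2 = 4*(19/3)**2 = 4*(361/9) = 1444/9 ≈ 160.44)
Z(U, Y) = 1444/9
(-25800 - 17939)/(-35017 + Z(79, d(-3))) = (-25800 - 17939)/(-35017 + 1444/9) = -43739/(-313709/9) = -43739*(-9/313709) = 393651/313709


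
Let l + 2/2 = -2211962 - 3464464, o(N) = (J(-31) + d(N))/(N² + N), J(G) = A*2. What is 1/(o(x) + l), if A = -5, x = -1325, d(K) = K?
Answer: -350860/1991631177487 ≈ -1.7617e-7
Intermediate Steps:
J(G) = -10 (J(G) = -5*2 = -10)
o(N) = (-10 + N)/(N + N²) (o(N) = (-10 + N)/(N² + N) = (-10 + N)/(N + N²))
l = -5676427 (l = -1 + (-2211962 - 3464464) = -1 - 5676426 = -5676427)
1/(o(x) + l) = 1/((-10 - 1325)/((-1325)*(1 - 1325)) - 5676427) = 1/(-1/1325*(-1335)/(-1324) - 5676427) = 1/(-1/1325*(-1/1324)*(-1335) - 5676427) = 1/(-267/350860 - 5676427) = 1/(-1991631177487/350860) = -350860/1991631177487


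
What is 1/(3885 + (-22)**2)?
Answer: 1/4369 ≈ 0.00022889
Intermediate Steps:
1/(3885 + (-22)**2) = 1/(3885 + 484) = 1/4369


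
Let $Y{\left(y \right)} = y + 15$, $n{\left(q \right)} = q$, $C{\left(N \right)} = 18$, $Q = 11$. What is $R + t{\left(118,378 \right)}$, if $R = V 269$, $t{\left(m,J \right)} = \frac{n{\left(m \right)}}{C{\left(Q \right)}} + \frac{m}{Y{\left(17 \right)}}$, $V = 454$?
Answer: $\frac{17587619}{144} \approx 1.2214 \cdot 10^{5}$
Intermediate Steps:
$Y{\left(y \right)} = 15 + y$
$t{\left(m,J \right)} = \frac{25 m}{288}$ ($t{\left(m,J \right)} = \frac{m}{18} + \frac{m}{15 + 17} = m \frac{1}{18} + \frac{m}{32} = \frac{m}{18} + m \frac{1}{32} = \frac{m}{18} + \frac{m}{32} = \frac{25 m}{288}$)
$R = 122126$ ($R = 454 \cdot 269 = 122126$)
$R + t{\left(118,378 \right)} = 122126 + \frac{25}{288} \cdot 118 = 122126 + \frac{1475}{144} = \frac{17587619}{144}$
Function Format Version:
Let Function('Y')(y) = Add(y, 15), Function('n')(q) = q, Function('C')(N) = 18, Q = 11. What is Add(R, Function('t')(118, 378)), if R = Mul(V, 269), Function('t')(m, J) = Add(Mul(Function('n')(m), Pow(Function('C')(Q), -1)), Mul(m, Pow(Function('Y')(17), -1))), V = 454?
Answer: Rational(17587619, 144) ≈ 1.2214e+5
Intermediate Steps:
Function('Y')(y) = Add(15, y)
Function('t')(m, J) = Mul(Rational(25, 288), m) (Function('t')(m, J) = Add(Mul(m, Pow(18, -1)), Mul(m, Pow(Add(15, 17), -1))) = Add(Mul(m, Rational(1, 18)), Mul(m, Pow(32, -1))) = Add(Mul(Rational(1, 18), m), Mul(m, Rational(1, 32))) = Add(Mul(Rational(1, 18), m), Mul(Rational(1, 32), m)) = Mul(Rational(25, 288), m))
R = 122126 (R = Mul(454, 269) = 122126)
Add(R, Function('t')(118, 378)) = Add(122126, Mul(Rational(25, 288), 118)) = Add(122126, Rational(1475, 144)) = Rational(17587619, 144)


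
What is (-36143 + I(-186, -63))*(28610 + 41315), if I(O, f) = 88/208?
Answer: -65709011975/26 ≈ -2.5273e+9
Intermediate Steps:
I(O, f) = 11/26 (I(O, f) = 88*(1/208) = 11/26)
(-36143 + I(-186, -63))*(28610 + 41315) = (-36143 + 11/26)*(28610 + 41315) = -939707/26*69925 = -65709011975/26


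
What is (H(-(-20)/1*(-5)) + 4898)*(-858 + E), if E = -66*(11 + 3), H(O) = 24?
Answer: -8771004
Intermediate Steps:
E = -924 (E = -66*14 = -924)
(H(-(-20)/1*(-5)) + 4898)*(-858 + E) = (24 + 4898)*(-858 - 924) = 4922*(-1782) = -8771004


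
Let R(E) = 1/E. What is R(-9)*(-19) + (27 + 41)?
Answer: 631/9 ≈ 70.111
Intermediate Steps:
R(-9)*(-19) + (27 + 41) = -19/(-9) + (27 + 41) = -⅑*(-19) + 68 = 19/9 + 68 = 631/9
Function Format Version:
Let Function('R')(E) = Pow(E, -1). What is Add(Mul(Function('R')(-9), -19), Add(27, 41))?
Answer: Rational(631, 9) ≈ 70.111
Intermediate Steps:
Add(Mul(Function('R')(-9), -19), Add(27, 41)) = Add(Mul(Pow(-9, -1), -19), Add(27, 41)) = Add(Mul(Rational(-1, 9), -19), 68) = Add(Rational(19, 9), 68) = Rational(631, 9)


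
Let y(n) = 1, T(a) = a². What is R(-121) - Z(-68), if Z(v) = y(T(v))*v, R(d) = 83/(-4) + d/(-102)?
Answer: 9881/204 ≈ 48.436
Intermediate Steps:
R(d) = -83/4 - d/102 (R(d) = 83*(-¼) + d*(-1/102) = -83/4 - d/102)
Z(v) = v (Z(v) = 1*v = v)
R(-121) - Z(-68) = (-83/4 - 1/102*(-121)) - 1*(-68) = (-83/4 + 121/102) + 68 = -3991/204 + 68 = 9881/204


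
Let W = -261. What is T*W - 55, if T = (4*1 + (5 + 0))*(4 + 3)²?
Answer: -115156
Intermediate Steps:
T = 441 (T = (4 + 5)*7² = 9*49 = 441)
T*W - 55 = 441*(-261) - 55 = -115101 - 55 = -115156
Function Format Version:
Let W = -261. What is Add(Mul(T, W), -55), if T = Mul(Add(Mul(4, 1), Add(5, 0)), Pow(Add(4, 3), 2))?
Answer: -115156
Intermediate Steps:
T = 441 (T = Mul(Add(4, 5), Pow(7, 2)) = Mul(9, 49) = 441)
Add(Mul(T, W), -55) = Add(Mul(441, -261), -55) = Add(-115101, -55) = -115156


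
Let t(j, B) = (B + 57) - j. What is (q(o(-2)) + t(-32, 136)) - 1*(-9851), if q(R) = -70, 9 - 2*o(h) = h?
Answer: 10006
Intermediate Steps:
o(h) = 9/2 - h/2
t(j, B) = 57 + B - j (t(j, B) = (57 + B) - j = 57 + B - j)
(q(o(-2)) + t(-32, 136)) - 1*(-9851) = (-70 + (57 + 136 - 1*(-32))) - 1*(-9851) = (-70 + (57 + 136 + 32)) + 9851 = (-70 + 225) + 9851 = 155 + 9851 = 10006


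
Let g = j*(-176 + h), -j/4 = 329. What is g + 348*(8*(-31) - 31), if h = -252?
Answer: 466156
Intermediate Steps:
j = -1316 (j = -4*329 = -1316)
g = 563248 (g = -1316*(-176 - 252) = -1316*(-428) = 563248)
g + 348*(8*(-31) - 31) = 563248 + 348*(8*(-31) - 31) = 563248 + 348*(-248 - 31) = 563248 + 348*(-279) = 563248 - 97092 = 466156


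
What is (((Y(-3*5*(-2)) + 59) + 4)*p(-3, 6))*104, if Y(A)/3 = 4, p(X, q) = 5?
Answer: 39000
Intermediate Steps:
Y(A) = 12 (Y(A) = 3*4 = 12)
(((Y(-3*5*(-2)) + 59) + 4)*p(-3, 6))*104 = (((12 + 59) + 4)*5)*104 = ((71 + 4)*5)*104 = (75*5)*104 = 375*104 = 39000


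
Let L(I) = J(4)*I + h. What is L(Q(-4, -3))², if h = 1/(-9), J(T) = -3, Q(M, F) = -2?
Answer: 2809/81 ≈ 34.679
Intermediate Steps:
h = -⅑ ≈ -0.11111
L(I) = -⅑ - 3*I (L(I) = -3*I - ⅑ = -⅑ - 3*I)
L(Q(-4, -3))² = (-⅑ - 3*(-2))² = (-⅑ + 6)² = (53/9)² = 2809/81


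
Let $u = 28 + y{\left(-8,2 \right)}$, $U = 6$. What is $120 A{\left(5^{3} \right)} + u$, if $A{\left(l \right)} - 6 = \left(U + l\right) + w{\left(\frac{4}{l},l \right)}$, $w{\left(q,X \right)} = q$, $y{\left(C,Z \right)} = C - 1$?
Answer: $\frac{411571}{25} \approx 16463.0$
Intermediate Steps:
$y{\left(C,Z \right)} = -1 + C$ ($y{\left(C,Z \right)} = C - 1 = -1 + C$)
$A{\left(l \right)} = 12 + l + \frac{4}{l}$ ($A{\left(l \right)} = 6 + \left(\left(6 + l\right) + \frac{4}{l}\right) = 6 + \left(6 + l + \frac{4}{l}\right) = 12 + l + \frac{4}{l}$)
$u = 19$ ($u = 28 - 9 = 19$)
$120 A{\left(5^{3} \right)} + u = 120 \left(12 + 5^{3} + \frac{4}{5^{3}}\right) + 19 = 120 \left(12 + 125 + \frac{4}{125}\right) + 19 = 120 \cdot \frac{17129}{125} + 19 = \frac{411096}{25} + 19 = \frac{411571}{25}$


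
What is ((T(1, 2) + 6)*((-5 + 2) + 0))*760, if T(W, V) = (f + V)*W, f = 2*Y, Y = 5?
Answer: -41040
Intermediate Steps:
f = 10 (f = 2*5 = 10)
T(W, V) = W*(10 + V) (T(W, V) = (10 + V)*W = W*(10 + V))
((T(1, 2) + 6)*((-5 + 2) + 0))*760 = ((1*(10 + 2) + 6)*((-5 + 2) + 0))*760 = ((1*12 + 6)*(-3 + 0))*760 = ((12 + 6)*(-3))*760 = (18*(-3))*760 = -54*760 = -41040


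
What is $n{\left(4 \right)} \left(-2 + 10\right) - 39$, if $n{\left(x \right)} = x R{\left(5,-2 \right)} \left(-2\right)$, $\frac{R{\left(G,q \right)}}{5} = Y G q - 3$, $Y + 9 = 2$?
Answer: $-21479$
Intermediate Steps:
$Y = -7$ ($Y = -9 + 2 = -7$)
$R{\left(G,q \right)} = -15 - 35 G q$ ($R{\left(G,q \right)} = 5 \left(- 7 G q - 3\right) = 5 \left(-3 - 7 G q\right) = -15 - 35 G q$)
$n{\left(x \right)} = - 670 x$ ($n{\left(x \right)} = x \left(-15 - 175 \left(-2\right)\right) \left(-2\right) = x \left(-15 + 350\right) \left(-2\right) = x 335 \left(-2\right) = 335 x \left(-2\right) = - 670 x$)
$n{\left(4 \right)} \left(-2 + 10\right) - 39 = \left(-670\right) 4 \left(-2 + 10\right) - 39 = \left(-2680\right) 8 - 39 = -21440 - 39 = -21479$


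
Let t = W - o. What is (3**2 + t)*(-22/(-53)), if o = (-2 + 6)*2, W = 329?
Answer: 7260/53 ≈ 136.98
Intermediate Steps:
o = 8 (o = 4*2 = 8)
t = 321 (t = 329 - 1*8 = 329 - 8 = 321)
(3**2 + t)*(-22/(-53)) = (3**2 + 321)*(-22/(-53)) = (9 + 321)*(-22*(-1/53)) = 330*(22/53) = 7260/53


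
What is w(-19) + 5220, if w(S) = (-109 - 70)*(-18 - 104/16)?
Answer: 19211/2 ≈ 9605.5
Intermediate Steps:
w(S) = 8771/2 (w(S) = -179*(-18 - 104*1/16) = -179*(-18 - 13/2) = -179*(-49/2) = 8771/2)
w(-19) + 5220 = 8771/2 + 5220 = 19211/2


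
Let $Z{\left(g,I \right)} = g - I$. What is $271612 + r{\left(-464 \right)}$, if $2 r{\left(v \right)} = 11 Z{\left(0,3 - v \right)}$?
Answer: $\frac{538087}{2} \approx 2.6904 \cdot 10^{5}$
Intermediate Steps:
$r{\left(v \right)} = - \frac{33}{2} + \frac{11 v}{2}$ ($r{\left(v \right)} = \frac{11 \left(0 - \left(3 - v\right)\right)}{2} = \frac{11 \left(0 + \left(-3 + v\right)\right)}{2} = \frac{11 \left(-3 + v\right)}{2} = \frac{-33 + 11 v}{2} = - \frac{33}{2} + \frac{11 v}{2}$)
$271612 + r{\left(-464 \right)} = 271612 + \left(- \frac{33}{2} + \frac{11}{2} \left(-464\right)\right) = 271612 - \frac{5137}{2} = \frac{538087}{2}$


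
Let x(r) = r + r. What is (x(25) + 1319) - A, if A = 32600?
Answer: -31231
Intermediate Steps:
x(r) = 2*r
(x(25) + 1319) - A = (2*25 + 1319) - 1*32600 = (50 + 1319) - 32600 = 1369 - 32600 = -31231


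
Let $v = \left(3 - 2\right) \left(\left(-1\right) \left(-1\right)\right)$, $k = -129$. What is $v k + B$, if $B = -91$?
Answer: $-220$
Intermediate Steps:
$v = 1$ ($v = 1 \cdot 1 = 1$)
$v k + B = 1 \left(-129\right) - 91 = -129 - 91 = -220$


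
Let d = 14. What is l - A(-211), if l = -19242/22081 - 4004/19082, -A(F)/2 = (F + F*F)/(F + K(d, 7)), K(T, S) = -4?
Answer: -534827953288/1294145329 ≈ -413.27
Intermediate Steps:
A(F) = -2*(F + F²)/(-4 + F) (A(F) = -2*(F + F*F)/(F - 4) = -2*(F + F²)/(-4 + F))
l = -32542012/30096403 (l = -19242*1/22081 - 4004*1/19082 = -19242/22081 - 286/1363 = -32542012/30096403 ≈ -1.0813)
l - A(-211) = -32542012/30096403 - (-2)*(-211)*(1 - 211)/(-4 - 211) = -32542012/30096403 - (-2)*(-211)*(-210)/(-215) = -32542012/30096403 - (-2)*(-211)*(-1)*(-210)/215 = -32542012/30096403 - 1*17724/43 = -32542012/30096403 - 17724/43 = -534827953288/1294145329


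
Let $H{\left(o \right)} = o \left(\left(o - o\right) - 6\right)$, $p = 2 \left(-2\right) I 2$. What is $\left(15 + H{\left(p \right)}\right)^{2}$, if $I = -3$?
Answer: $16641$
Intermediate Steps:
$p = 24$ ($p = 2 \left(-2\right) \left(-3\right) 2 = \left(-4\right) \left(-3\right) 2 = 12 \cdot 2 = 24$)
$H{\left(o \right)} = - 6 o$ ($H{\left(o \right)} = o \left(0 - 6\right) = o \left(-6\right) = - 6 o$)
$\left(15 + H{\left(p \right)}\right)^{2} = \left(15 - 144\right)^{2} = \left(-129\right)^{2} = 16641$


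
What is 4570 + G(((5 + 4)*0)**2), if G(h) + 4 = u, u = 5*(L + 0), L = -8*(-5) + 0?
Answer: 4766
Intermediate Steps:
L = 40 (L = -2*(-20) + 0 = 40 + 0 = 40)
u = 200 (u = 5*(40 + 0) = 5*40 = 200)
G(h) = 196 (G(h) = -4 + 200 = 196)
4570 + G(((5 + 4)*0)**2) = 4570 + 196 = 4766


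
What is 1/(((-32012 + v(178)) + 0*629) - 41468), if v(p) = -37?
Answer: -1/73517 ≈ -1.3602e-5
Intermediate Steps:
1/(((-32012 + v(178)) + 0*629) - 41468) = 1/(((-32012 - 37) + 0*629) - 41468) = 1/((-32049 + 0) - 41468) = 1/(-32049 - 41468) = 1/(-73517) = -1/73517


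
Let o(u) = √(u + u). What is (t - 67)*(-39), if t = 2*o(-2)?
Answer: 2613 - 156*I ≈ 2613.0 - 156.0*I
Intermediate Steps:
o(u) = √2*√u (o(u) = √(2*u) = √2*√u)
t = 4*I (t = 2*(√2*√(-2)) = 2*(√2*(I*√2)) = 2*(2*I) = 4*I ≈ 4.0*I)
(t - 67)*(-39) = (4*I - 67)*(-39) = (-67 + 4*I)*(-39) = 2613 - 156*I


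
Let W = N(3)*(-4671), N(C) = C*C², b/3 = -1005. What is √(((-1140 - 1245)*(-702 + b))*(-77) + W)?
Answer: 9*I*√8428822 ≈ 26129.0*I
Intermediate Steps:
b = -3015 (b = 3*(-1005) = -3015)
N(C) = C³
W = -126117 (W = 3³*(-4671) = 27*(-4671) = -126117)
√(((-1140 - 1245)*(-702 + b))*(-77) + W) = √(((-1140 - 1245)*(-702 - 3015))*(-77) - 126117) = √(-2385*(-3717)*(-77) - 126117) = √(8865045*(-77) - 126117) = √(-682608465 - 126117) = √(-682734582) = 9*I*√8428822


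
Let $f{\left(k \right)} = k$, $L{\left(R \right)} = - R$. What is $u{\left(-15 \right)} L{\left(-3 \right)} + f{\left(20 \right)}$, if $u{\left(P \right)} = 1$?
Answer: $23$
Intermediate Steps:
$u{\left(-15 \right)} L{\left(-3 \right)} + f{\left(20 \right)} = 1 \left(\left(-1\right) \left(-3\right)\right) + 20 = 1 \cdot 3 + 20 = 3 + 20 = 23$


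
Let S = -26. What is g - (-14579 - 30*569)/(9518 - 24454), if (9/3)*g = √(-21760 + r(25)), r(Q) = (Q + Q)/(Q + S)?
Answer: -31649/14936 + I*√21810/3 ≈ -2.119 + 49.227*I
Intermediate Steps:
r(Q) = 2*Q/(-26 + Q) (r(Q) = (Q + Q)/(Q - 26) = (2*Q)/(-26 + Q) = 2*Q/(-26 + Q))
g = I*√21810/3 (g = √(-21760 + 2*25/(-26 + 25))/3 = √(-21760 + 2*25/(-1))/3 = √(-21760 + 2*25*(-1))/3 = √(-21760 - 50)/3 = √(-21810)/3 = (I*√21810)/3 = I*√21810/3 ≈ 49.227*I)
g - (-14579 - 30*569)/(9518 - 24454) = I*√21810/3 - (-14579 - 30*569)/(9518 - 24454) = I*√21810/3 - (-14579 - 17070)/(-14936) = I*√21810/3 - (-31649)*(-1)/14936 = I*√21810/3 - 1*31649/14936 = I*√21810/3 - 31649/14936 = -31649/14936 + I*√21810/3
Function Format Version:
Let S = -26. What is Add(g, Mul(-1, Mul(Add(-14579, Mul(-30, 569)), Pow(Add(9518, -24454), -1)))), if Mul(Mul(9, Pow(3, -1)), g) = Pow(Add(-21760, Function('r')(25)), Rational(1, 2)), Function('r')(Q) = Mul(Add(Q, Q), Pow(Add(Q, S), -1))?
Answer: Add(Rational(-31649, 14936), Mul(Rational(1, 3), I, Pow(21810, Rational(1, 2)))) ≈ Add(-2.1190, Mul(49.227, I))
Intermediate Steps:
Function('r')(Q) = Mul(2, Q, Pow(Add(-26, Q), -1)) (Function('r')(Q) = Mul(Add(Q, Q), Pow(Add(Q, -26), -1)) = Mul(Mul(2, Q), Pow(Add(-26, Q), -1)) = Mul(2, Q, Pow(Add(-26, Q), -1)))
g = Mul(Rational(1, 3), I, Pow(21810, Rational(1, 2))) (g = Mul(Rational(1, 3), Pow(Add(-21760, Mul(2, 25, Pow(Add(-26, 25), -1))), Rational(1, 2))) = Mul(Rational(1, 3), Pow(Add(-21760, Mul(2, 25, Pow(-1, -1))), Rational(1, 2))) = Mul(Rational(1, 3), Pow(Add(-21760, Mul(2, 25, -1)), Rational(1, 2))) = Mul(Rational(1, 3), Pow(Add(-21760, -50), Rational(1, 2))) = Mul(Rational(1, 3), Pow(-21810, Rational(1, 2))) = Mul(Rational(1, 3), Mul(I, Pow(21810, Rational(1, 2)))) = Mul(Rational(1, 3), I, Pow(21810, Rational(1, 2))) ≈ Mul(49.227, I))
Add(g, Mul(-1, Mul(Add(-14579, Mul(-30, 569)), Pow(Add(9518, -24454), -1)))) = Add(Mul(Rational(1, 3), I, Pow(21810, Rational(1, 2))), Mul(-1, Mul(Add(-14579, Mul(-30, 569)), Pow(Add(9518, -24454), -1)))) = Add(Mul(Rational(1, 3), I, Pow(21810, Rational(1, 2))), Mul(-1, Mul(Add(-14579, -17070), Pow(-14936, -1)))) = Add(Mul(Rational(1, 3), I, Pow(21810, Rational(1, 2))), Mul(-1, Mul(-31649, Rational(-1, 14936)))) = Add(Mul(Rational(1, 3), I, Pow(21810, Rational(1, 2))), Mul(-1, Rational(31649, 14936))) = Add(Mul(Rational(1, 3), I, Pow(21810, Rational(1, 2))), Rational(-31649, 14936)) = Add(Rational(-31649, 14936), Mul(Rational(1, 3), I, Pow(21810, Rational(1, 2))))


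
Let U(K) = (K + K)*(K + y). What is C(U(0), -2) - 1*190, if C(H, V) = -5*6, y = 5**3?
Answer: -220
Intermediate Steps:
y = 125
U(K) = 2*K*(125 + K) (U(K) = (K + K)*(K + 125) = (2*K)*(125 + K) = 2*K*(125 + K))
C(H, V) = -30
C(U(0), -2) - 1*190 = -30 - 1*190 = -30 - 190 = -220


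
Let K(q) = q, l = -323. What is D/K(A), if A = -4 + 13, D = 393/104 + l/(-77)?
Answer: 63853/72072 ≈ 0.88596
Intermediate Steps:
D = 63853/8008 (D = 393/104 - 323/(-77) = 393*(1/104) - 323*(-1/77) = 393/104 + 323/77 = 63853/8008 ≈ 7.9736)
A = 9
D/K(A) = (63853/8008)/9 = (63853/8008)*(⅑) = 63853/72072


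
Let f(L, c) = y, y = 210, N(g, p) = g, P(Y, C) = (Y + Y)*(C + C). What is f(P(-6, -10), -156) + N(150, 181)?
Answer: 360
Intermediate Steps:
P(Y, C) = 4*C*Y (P(Y, C) = (2*Y)*(2*C) = 4*C*Y)
f(L, c) = 210
f(P(-6, -10), -156) + N(150, 181) = 210 + 150 = 360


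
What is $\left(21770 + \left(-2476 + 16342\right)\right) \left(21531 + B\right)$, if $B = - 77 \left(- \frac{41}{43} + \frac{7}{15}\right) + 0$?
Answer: $\frac{495756379028}{645} \approx 7.6861 \cdot 10^{8}$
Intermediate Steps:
$B = \frac{24178}{645}$ ($B = - 77 \left(\left(-41\right) \frac{1}{43} + 7 \cdot \frac{1}{15}\right) + 0 = - 77 \left(- \frac{41}{43} + \frac{7}{15}\right) + 0 = \left(-77\right) \left(- \frac{314}{645}\right) + 0 = \frac{24178}{645} + 0 = \frac{24178}{645} \approx 37.485$)
$\left(21770 + \left(-2476 + 16342\right)\right) \left(21531 + B\right) = \left(21770 + \left(-2476 + 16342\right)\right) \left(21531 + \frac{24178}{645}\right) = \left(21770 + 13866\right) \frac{13911673}{645} = 35636 \cdot \frac{13911673}{645} = \frac{495756379028}{645}$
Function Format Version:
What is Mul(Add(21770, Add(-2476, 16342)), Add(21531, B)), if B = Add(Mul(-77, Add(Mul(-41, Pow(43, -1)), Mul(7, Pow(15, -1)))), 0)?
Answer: Rational(495756379028, 645) ≈ 7.6861e+8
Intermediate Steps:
B = Rational(24178, 645) (B = Add(Mul(-77, Add(Mul(-41, Rational(1, 43)), Mul(7, Rational(1, 15)))), 0) = Add(Mul(-77, Add(Rational(-41, 43), Rational(7, 15))), 0) = Add(Mul(-77, Rational(-314, 645)), 0) = Add(Rational(24178, 645), 0) = Rational(24178, 645) ≈ 37.485)
Mul(Add(21770, Add(-2476, 16342)), Add(21531, B)) = Mul(Add(21770, Add(-2476, 16342)), Add(21531, Rational(24178, 645))) = Mul(Add(21770, 13866), Rational(13911673, 645)) = Mul(35636, Rational(13911673, 645)) = Rational(495756379028, 645)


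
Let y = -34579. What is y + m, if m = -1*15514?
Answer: -50093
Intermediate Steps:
m = -15514
y + m = -34579 - 15514 = -50093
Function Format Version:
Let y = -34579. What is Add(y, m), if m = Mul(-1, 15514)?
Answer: -50093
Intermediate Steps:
m = -15514
Add(y, m) = Add(-34579, -15514) = -50093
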